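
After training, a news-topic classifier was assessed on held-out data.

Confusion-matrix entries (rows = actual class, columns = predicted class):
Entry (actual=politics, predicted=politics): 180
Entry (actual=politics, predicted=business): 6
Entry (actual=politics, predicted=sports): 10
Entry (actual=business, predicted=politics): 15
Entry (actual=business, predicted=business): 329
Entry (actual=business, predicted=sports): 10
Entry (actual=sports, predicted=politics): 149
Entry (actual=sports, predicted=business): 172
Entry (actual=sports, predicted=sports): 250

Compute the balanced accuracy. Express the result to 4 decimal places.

0.7619

Balanced accuracy = mean of per-class recall.
  politics: recall = 180/196 = 0.91837
  business: recall = 329/354 = 0.92938
  sports: recall = 250/571 = 0.43783
Mean = (0.91837 + 0.92938 + 0.43783) / 3 = 0.7619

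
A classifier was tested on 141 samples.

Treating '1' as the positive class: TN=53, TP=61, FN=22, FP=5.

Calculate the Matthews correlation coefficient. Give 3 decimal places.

0.640

MCC = (TP·TN − FP·FN) / √((TP+FP)(TP+FN)(TN+FP)(TN+FN))
Numerator = 61·53 − 5·22 = 3123
Denominator = √(66·83·58·75) = √23829300 = 4881.5264
MCC = 3123 / 4881.5264 = 0.640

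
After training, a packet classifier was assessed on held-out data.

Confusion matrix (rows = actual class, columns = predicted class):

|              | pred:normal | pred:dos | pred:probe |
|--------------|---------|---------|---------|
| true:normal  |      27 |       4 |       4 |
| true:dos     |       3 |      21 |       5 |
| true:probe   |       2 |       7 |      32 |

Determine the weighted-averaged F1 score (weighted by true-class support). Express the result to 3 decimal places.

0.764

Per-class F1 score (2·TP/(2·TP+FP+FN)):
  normal: TP=27, FP=3+2=5, FN=4+4=8 → 54/67 = 0.8060
  dos: TP=21, FP=4+7=11, FN=3+5=8 → 42/61 = 0.6885
  probe: TP=32, FP=4+5=9, FN=2+7=9 → 64/82 = 0.7805
Weighted-F1 score = Σ (supportᵢ/N)·F1 scoreᵢ with N=105: (35/105)·0.8060 + (29/105)·0.6885 + (41/105)·0.7805 = 0.764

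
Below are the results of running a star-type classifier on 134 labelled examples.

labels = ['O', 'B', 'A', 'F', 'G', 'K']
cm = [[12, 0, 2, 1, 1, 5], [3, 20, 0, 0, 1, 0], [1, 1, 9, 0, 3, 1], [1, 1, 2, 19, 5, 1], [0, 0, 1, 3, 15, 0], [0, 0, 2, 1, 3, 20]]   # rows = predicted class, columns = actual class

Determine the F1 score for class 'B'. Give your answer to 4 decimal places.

0.8696

Take TP from the diagonal, FP from the rest of the 'B' prediction marginal, FN from the rest of the 'B' actual marginal.
F1 score = 2·TP/(2·TP+FP+FN).
B: TP=20, FP=3+0+0+1+0=4, FN=0+1+1+0+0=2 → 40/46 = 0.86957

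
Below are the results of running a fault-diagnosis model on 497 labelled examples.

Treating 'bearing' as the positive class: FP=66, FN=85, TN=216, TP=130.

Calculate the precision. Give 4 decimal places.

0.6633

Precision = TP/(TP+FP) = 130/(130+66) = 130/196 = 0.6633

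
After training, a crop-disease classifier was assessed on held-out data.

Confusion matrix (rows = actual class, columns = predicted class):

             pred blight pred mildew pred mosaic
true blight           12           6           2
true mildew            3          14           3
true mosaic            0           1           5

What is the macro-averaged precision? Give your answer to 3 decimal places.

0.656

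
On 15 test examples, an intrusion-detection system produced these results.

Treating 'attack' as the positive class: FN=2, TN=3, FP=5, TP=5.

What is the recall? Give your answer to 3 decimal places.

0.714

Recall = TP/(TP+FN) = 5/(5+2) = 5/7 = 0.714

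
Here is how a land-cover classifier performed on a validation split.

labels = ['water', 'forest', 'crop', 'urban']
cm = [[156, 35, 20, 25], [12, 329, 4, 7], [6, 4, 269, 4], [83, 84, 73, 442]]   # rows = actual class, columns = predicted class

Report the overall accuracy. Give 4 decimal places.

Accuracy = trace / total = (156+329+269+442=1196) / 1553 = 1196/1553 = 0.7701

0.7701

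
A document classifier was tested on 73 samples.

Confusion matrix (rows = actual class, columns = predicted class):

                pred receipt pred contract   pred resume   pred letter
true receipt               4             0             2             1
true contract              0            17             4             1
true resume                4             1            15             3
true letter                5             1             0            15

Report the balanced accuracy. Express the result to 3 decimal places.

Balanced accuracy = mean of per-class recall.
  receipt: recall = 4/7 = 0.5714
  contract: recall = 17/22 = 0.7727
  resume: recall = 15/23 = 0.6522
  letter: recall = 15/21 = 0.7143
Mean = (0.5714 + 0.7727 + 0.6522 + 0.7143) / 4 = 0.678

0.678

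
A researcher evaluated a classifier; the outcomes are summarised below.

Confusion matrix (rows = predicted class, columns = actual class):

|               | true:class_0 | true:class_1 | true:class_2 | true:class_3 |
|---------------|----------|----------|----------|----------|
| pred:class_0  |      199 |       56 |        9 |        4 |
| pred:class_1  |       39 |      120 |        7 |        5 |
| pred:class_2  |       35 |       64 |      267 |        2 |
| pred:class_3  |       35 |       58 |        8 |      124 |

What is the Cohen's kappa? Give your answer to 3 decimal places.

Observed agreement pₒ = trace/N = 710/1032 = 0.6880
Expected agreement pₑ = Σ (rowᵢ·colᵢ)/N² = (308·268 + 298·171 + 291·368 + 135·225)/1032² = 0.2544
κ = (pₒ − pₑ)/(1 − pₑ) = (0.6880 − 0.2544)/(1 − 0.2544) = 0.582

0.582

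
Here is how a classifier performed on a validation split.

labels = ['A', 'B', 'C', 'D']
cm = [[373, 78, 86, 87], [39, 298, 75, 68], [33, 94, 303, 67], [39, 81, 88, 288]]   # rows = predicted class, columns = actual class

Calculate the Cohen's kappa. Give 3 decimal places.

0.470

Observed agreement pₒ = trace/N = 1262/2097 = 0.6018
Expected agreement pₑ = Σ (rowᵢ·colᵢ)/N² = (484·624 + 551·480 + 552·497 + 510·496)/2097² = 0.2487
κ = (pₒ − pₑ)/(1 − pₑ) = (0.6018 − 0.2487)/(1 − 0.2487) = 0.470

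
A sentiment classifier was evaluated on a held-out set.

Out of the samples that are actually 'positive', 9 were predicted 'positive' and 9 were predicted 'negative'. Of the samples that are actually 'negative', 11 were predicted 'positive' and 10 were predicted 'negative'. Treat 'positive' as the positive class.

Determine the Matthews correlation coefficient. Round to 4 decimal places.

-0.0237

MCC = (TP·TN − FP·FN) / √((TP+FP)(TP+FN)(TN+FP)(TN+FN))
Numerator = 9·10 − 11·9 = -9
Denominator = √(20·18·21·19) = √143640 = 378.9987
MCC = -9 / 378.9987 = -0.0237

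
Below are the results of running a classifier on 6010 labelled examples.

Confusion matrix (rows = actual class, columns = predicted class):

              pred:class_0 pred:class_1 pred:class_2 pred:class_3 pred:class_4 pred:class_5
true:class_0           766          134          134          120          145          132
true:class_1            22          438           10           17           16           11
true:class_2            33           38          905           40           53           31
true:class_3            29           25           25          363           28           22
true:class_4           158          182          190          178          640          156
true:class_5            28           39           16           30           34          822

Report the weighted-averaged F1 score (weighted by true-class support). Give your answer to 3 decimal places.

0.646

Per-class F1 score (2·TP/(2·TP+FP+FN)):
  class_0: TP=766, FP=22+33+29+158+28=270, FN=134+134+120+145+132=665 → 1532/2467 = 0.6210
  class_1: TP=438, FP=134+38+25+182+39=418, FN=22+10+17+16+11=76 → 876/1370 = 0.6394
  class_2: TP=905, FP=134+10+25+190+16=375, FN=33+38+40+53+31=195 → 1810/2380 = 0.7605
  class_3: TP=363, FP=120+17+40+178+30=385, FN=29+25+25+28+22=129 → 726/1240 = 0.5855
  class_4: TP=640, FP=145+16+53+28+34=276, FN=158+182+190+178+156=864 → 1280/2420 = 0.5289
  class_5: TP=822, FP=132+11+31+22+156=352, FN=28+39+16+30+34=147 → 1644/2143 = 0.7671
Weighted-F1 score = Σ (supportᵢ/N)·F1 scoreᵢ with N=6010: (1431/6010)·0.6210 + (514/6010)·0.6394 + (1100/6010)·0.7605 + (492/6010)·0.5855 + (1504/6010)·0.5289 + (969/6010)·0.7671 = 0.646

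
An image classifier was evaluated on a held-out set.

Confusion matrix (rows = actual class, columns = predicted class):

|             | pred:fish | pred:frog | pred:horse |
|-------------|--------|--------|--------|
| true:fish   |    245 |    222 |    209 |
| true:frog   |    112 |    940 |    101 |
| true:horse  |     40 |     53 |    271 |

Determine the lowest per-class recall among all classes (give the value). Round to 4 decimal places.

0.3624

Per-class recall (TP/(TP+FN)):
  fish: TP=245, FN=222+209=431 → 245/676 = 0.36243
  frog: TP=940, FN=112+101=213 → 940/1153 = 0.81526
  horse: TP=271, FN=40+53=93 → 271/364 = 0.74451
Lowest is class 'fish' with recall = 0.3624.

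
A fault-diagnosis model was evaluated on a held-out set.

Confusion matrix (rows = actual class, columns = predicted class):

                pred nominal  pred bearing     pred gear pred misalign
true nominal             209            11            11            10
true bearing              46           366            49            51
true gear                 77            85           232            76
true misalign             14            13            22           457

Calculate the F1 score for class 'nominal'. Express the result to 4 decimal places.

0.7121

Treat 'nominal' as positive and all other classes as negative.
F1 score = 2·TP/(2·TP+FP+FN).
nominal: TP=209, FP=46+77+14=137, FN=11+11+10=32 → 418/587 = 0.71210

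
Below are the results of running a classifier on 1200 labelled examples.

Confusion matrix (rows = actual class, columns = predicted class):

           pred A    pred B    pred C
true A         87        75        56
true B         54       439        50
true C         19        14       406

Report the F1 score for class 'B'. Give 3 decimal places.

0.820

Take TP from the diagonal, FP from the rest of the 'B' prediction marginal, FN from the rest of the 'B' actual marginal.
F1 score = 2·TP/(2·TP+FP+FN).
B: TP=439, FP=75+14=89, FN=54+50=104 → 878/1071 = 0.8198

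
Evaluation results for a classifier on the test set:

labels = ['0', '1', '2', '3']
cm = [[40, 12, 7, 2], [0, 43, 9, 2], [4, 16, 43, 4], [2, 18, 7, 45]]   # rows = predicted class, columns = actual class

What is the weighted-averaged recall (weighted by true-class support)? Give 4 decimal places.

0.6732

Per-class recall (TP/(TP+FN)):
  0: TP=40, FN=0+4+2=6 → 40/46 = 0.86957
  1: TP=43, FN=12+16+18=46 → 43/89 = 0.48315
  2: TP=43, FN=7+9+7=23 → 43/66 = 0.65152
  3: TP=45, FN=2+2+4=8 → 45/53 = 0.84906
Weighted-recall = Σ (supportᵢ/N)·recallᵢ with N=254: (46/254)·0.86957 + (89/254)·0.48315 + (66/254)·0.65152 + (53/254)·0.84906 = 0.6732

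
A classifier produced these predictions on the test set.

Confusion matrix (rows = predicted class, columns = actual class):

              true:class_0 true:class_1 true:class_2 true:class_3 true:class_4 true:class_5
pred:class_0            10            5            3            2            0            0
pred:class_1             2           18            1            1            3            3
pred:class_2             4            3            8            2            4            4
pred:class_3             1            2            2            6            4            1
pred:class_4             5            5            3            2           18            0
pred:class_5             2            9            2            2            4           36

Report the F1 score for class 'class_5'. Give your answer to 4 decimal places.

0.7273

F1 score = 2·TP/(2·TP+FP+FN).
class_5: TP=36, FP=2+9+2+2+4=19, FN=0+3+4+1+0=8 → 72/99 = 0.72727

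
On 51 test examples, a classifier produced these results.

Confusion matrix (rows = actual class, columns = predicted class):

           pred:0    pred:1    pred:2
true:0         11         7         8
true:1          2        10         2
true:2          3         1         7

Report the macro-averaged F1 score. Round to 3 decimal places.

Per-class F1 score (2·TP/(2·TP+FP+FN)):
  0: TP=11, FP=2+3=5, FN=7+8=15 → 22/42 = 0.5238
  1: TP=10, FP=7+1=8, FN=2+2=4 → 20/32 = 0.6250
  2: TP=7, FP=8+2=10, FN=3+1=4 → 14/28 = 0.5000
Macro-F1 score = mean = (0.5238 + 0.6250 + 0.5000) / 3 = 0.550

0.550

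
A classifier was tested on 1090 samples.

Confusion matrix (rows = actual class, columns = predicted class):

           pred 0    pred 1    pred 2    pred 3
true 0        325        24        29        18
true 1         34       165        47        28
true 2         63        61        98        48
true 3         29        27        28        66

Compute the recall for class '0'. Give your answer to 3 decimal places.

0.821

Treat '0' as positive and all other classes as negative.
recall = TP/(TP+FN).
0: TP=325, FN=24+29+18=71 → 325/396 = 0.8207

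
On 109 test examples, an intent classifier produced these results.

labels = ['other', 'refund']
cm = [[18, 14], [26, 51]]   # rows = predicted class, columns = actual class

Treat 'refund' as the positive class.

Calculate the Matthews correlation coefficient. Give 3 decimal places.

0.209

MCC = (TP·TN − FP·FN) / √((TP+FP)(TP+FN)(TN+FP)(TN+FN))
Numerator = 51·18 − 26·14 = 554
Denominator = √(77·65·44·32) = √7047040 = 2654.6262
MCC = 554 / 2654.6262 = 0.209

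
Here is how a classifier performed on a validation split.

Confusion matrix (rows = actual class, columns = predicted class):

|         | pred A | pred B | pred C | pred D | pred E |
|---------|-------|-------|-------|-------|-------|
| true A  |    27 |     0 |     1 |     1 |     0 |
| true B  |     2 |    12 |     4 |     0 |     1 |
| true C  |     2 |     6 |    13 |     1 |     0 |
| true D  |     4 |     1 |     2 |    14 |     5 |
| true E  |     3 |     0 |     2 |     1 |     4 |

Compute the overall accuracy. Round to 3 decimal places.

0.660

Accuracy = trace / total = (27+12+13+14+4=70) / 106 = 70/106 = 0.660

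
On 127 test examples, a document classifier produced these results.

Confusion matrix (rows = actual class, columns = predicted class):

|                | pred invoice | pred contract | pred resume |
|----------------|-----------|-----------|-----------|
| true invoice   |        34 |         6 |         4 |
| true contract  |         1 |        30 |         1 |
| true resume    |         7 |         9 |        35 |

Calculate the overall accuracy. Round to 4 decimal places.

0.7795

Accuracy = trace / total = (34+30+35=99) / 127 = 99/127 = 0.7795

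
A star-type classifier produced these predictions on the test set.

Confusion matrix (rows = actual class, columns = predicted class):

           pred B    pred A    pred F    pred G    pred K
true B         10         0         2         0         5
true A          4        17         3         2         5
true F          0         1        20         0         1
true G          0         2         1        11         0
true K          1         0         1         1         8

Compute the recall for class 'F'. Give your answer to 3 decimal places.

recall = TP/(TP+FN).
F: TP=20, FN=0+1+0+1=2 → 20/22 = 0.9091

0.909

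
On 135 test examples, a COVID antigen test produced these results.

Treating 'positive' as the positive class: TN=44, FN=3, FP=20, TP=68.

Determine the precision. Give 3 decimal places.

Precision = TP/(TP+FP) = 68/(68+20) = 68/88 = 0.773

0.773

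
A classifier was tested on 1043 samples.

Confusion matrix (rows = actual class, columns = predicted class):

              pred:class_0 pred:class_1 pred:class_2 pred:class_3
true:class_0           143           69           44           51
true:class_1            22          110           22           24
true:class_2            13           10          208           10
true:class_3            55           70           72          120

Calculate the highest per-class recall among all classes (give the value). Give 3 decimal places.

0.863

Per-class recall (TP/(TP+FN)):
  class_0: TP=143, FN=69+44+51=164 → 143/307 = 0.4658
  class_1: TP=110, FN=22+22+24=68 → 110/178 = 0.6180
  class_2: TP=208, FN=13+10+10=33 → 208/241 = 0.8631
  class_3: TP=120, FN=55+70+72=197 → 120/317 = 0.3785
Highest is class 'class_2' with recall = 0.863.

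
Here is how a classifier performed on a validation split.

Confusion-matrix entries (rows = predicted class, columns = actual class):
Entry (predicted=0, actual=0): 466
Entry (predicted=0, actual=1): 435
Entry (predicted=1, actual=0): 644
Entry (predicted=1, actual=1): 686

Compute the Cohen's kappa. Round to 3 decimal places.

Observed agreement pₒ = trace/N = 1152/2231 = 0.5164
Expected agreement pₑ = Σ (rowᵢ·colᵢ)/N² = (1110·901 + 1121·1330)/2231² = 0.5005
κ = (pₒ − pₑ)/(1 − pₑ) = (0.5164 − 0.5005)/(1 − 0.5005) = 0.032

0.032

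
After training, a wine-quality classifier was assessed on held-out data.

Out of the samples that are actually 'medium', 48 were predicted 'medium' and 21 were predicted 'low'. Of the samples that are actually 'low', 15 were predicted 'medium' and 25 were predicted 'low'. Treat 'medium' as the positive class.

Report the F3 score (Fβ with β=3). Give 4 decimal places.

0.7018

Fβ = (1+β²)·TP / ((1+β²)·TP + β²·FN + FP), with β²=9
= 10·48 / (10·48 + 9·21 + 15) = 0.7018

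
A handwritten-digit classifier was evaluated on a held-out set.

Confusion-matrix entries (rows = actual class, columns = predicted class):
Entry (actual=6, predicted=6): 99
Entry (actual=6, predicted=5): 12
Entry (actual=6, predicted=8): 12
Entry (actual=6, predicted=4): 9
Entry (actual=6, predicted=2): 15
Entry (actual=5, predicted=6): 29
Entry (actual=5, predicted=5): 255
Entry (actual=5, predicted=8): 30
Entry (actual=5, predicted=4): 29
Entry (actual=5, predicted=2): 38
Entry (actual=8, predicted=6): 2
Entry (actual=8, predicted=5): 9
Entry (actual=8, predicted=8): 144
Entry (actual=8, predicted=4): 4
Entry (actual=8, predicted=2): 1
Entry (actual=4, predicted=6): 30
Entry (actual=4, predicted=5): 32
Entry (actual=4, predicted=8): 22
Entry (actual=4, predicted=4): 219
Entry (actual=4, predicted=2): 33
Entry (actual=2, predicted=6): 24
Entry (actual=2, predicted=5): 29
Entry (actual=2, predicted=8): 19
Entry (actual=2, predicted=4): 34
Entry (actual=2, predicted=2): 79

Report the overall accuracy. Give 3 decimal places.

0.658

Accuracy = trace / total = (99+255+144+219+79=796) / 1209 = 796/1209 = 0.658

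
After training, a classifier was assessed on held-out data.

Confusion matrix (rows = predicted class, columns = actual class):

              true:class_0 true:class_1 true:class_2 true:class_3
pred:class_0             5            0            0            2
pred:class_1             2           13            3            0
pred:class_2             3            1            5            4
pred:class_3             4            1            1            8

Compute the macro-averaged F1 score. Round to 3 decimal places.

0.573

Per-class F1 score (2·TP/(2·TP+FP+FN)):
  class_0: TP=5, FP=0+0+2=2, FN=2+3+4=9 → 10/21 = 0.4762
  class_1: TP=13, FP=2+3+0=5, FN=0+1+1=2 → 26/33 = 0.7879
  class_2: TP=5, FP=3+1+4=8, FN=0+3+1=4 → 10/22 = 0.4545
  class_3: TP=8, FP=4+1+1=6, FN=2+0+4=6 → 16/28 = 0.5714
Macro-F1 score = mean = (0.4762 + 0.7879 + 0.4545 + 0.5714) / 4 = 0.573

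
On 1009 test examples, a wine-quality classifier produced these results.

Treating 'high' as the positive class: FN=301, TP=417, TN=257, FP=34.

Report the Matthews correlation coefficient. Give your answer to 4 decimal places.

0.4227

MCC = (TP·TN − FP·FN) / √((TP+FP)(TP+FN)(TN+FP)(TN+FN))
Numerator = 417·257 − 34·301 = 96935
Denominator = √(451·718·291·558) = √52580919204 = 229305.2969
MCC = 96935 / 229305.2969 = 0.4227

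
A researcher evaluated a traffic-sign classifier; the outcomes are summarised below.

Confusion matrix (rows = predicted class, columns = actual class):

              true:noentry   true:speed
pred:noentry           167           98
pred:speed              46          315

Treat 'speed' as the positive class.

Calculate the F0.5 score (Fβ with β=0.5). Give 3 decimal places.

0.848

Fβ = (1+β²)·TP / ((1+β²)·TP + β²·FN + FP), with β²=1/4
= 1.25·315 / (1.25·315 + 0.25·98 + 46) = 0.848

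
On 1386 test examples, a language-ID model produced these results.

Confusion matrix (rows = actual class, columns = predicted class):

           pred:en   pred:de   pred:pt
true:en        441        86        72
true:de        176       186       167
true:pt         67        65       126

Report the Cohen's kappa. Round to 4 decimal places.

Observed agreement pₒ = trace/N = 753/1386 = 0.54329
Expected agreement pₑ = Σ (rowᵢ·colᵢ)/N² = (599·684 + 529·337 + 258·365)/1386² = 0.35511
κ = (pₒ − pₑ)/(1 − pₑ) = (0.54329 − 0.35511)/(1 − 0.35511) = 0.2918

0.2918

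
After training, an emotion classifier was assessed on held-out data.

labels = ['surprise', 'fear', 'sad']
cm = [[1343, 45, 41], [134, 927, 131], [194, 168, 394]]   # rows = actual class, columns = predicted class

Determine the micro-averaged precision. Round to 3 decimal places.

Micro-averaging pools counts across classes: ΣTP=2664, ΣFP=713, ΣFN=713.
Micro-precision = TP/(TP+FP) on pooled counts = 0.789 (equals overall accuracy in single-label multiclass).

0.789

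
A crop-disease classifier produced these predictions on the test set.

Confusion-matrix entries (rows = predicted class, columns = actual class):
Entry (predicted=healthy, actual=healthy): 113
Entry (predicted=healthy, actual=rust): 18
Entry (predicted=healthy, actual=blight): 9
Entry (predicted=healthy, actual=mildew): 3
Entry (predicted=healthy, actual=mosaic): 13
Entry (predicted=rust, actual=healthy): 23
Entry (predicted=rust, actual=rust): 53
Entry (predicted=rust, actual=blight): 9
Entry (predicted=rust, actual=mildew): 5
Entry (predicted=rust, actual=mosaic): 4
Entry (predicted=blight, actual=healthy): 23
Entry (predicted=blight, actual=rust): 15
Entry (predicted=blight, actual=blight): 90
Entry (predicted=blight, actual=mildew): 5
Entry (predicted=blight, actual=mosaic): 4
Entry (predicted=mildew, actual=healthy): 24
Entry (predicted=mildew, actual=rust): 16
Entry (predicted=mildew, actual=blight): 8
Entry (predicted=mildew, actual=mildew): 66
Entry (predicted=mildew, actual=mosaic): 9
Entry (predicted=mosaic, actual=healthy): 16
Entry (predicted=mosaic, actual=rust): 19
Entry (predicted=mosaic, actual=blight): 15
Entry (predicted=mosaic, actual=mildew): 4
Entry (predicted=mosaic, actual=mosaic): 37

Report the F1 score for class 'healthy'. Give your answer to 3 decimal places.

Take TP from the diagonal, FP from the rest of the 'healthy' prediction marginal, FN from the rest of the 'healthy' actual marginal.
F1 score = 2·TP/(2·TP+FP+FN).
healthy: TP=113, FP=18+9+3+13=43, FN=23+23+24+16=86 → 226/355 = 0.6366

0.637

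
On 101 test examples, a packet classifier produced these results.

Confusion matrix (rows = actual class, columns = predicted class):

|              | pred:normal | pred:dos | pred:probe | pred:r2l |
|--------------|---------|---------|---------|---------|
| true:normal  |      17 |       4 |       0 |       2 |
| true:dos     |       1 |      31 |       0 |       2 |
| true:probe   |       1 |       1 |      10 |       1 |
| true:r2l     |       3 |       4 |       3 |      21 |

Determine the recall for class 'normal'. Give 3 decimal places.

0.739

One-vs-rest for 'normal': TP = diagonal; FP = other classes predicted 'normal'; FN = 'normal' predicted as other.
recall = TP/(TP+FN).
normal: TP=17, FN=4+0+2=6 → 17/23 = 0.7391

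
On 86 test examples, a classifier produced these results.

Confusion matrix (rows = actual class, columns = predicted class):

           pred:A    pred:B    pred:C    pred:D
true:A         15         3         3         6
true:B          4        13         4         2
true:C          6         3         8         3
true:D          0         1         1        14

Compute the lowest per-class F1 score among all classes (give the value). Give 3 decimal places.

0.444

Per-class F1 score (2·TP/(2·TP+FP+FN)):
  A: TP=15, FP=4+6+0=10, FN=3+3+6=12 → 30/52 = 0.5769
  B: TP=13, FP=3+3+1=7, FN=4+4+2=10 → 26/43 = 0.6047
  C: TP=8, FP=3+4+1=8, FN=6+3+3=12 → 16/36 = 0.4444
  D: TP=14, FP=6+2+3=11, FN=0+1+1=2 → 28/41 = 0.6829
Lowest is class 'C' with F1 score = 0.444.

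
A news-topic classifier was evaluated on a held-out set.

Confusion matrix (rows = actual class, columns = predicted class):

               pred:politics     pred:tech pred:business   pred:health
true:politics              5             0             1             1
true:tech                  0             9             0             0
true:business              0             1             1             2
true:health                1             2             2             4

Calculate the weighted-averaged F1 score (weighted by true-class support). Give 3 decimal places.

Per-class F1 score (2·TP/(2·TP+FP+FN)):
  politics: TP=5, FP=0+0+1=1, FN=0+1+1=2 → 10/13 = 0.7692
  tech: TP=9, FP=0+1+2=3, FN=0+0+0=0 → 18/21 = 0.8571
  business: TP=1, FP=1+0+2=3, FN=0+1+2=3 → 2/8 = 0.2500
  health: TP=4, FP=1+0+2=3, FN=1+2+2=5 → 8/16 = 0.5000
Weighted-F1 score = Σ (supportᵢ/N)·F1 scoreᵢ with N=29: (7/29)·0.7692 + (9/29)·0.8571 + (4/29)·0.2500 + (9/29)·0.5000 = 0.641

0.641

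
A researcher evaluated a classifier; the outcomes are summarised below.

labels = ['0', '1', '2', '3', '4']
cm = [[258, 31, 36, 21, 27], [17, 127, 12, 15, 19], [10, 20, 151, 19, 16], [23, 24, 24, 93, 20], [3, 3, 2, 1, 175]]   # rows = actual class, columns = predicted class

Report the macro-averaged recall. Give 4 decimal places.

0.7031

Per-class recall (TP/(TP+FN)):
  0: TP=258, FN=31+36+21+27=115 → 258/373 = 0.69169
  1: TP=127, FN=17+12+15+19=63 → 127/190 = 0.66842
  2: TP=151, FN=10+20+19+16=65 → 151/216 = 0.69907
  3: TP=93, FN=23+24+24+20=91 → 93/184 = 0.50543
  4: TP=175, FN=3+3+2+1=9 → 175/184 = 0.95109
Macro-recall = mean = (0.69169 + 0.66842 + 0.69907 + 0.50543 + 0.95109) / 5 = 0.7031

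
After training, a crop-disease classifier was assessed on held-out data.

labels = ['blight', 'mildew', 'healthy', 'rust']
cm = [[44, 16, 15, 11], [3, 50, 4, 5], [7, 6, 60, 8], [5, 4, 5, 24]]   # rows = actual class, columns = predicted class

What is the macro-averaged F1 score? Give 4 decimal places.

0.6542

Per-class F1 score (2·TP/(2·TP+FP+FN)):
  blight: TP=44, FP=3+7+5=15, FN=16+15+11=42 → 88/145 = 0.60690
  mildew: TP=50, FP=16+6+4=26, FN=3+4+5=12 → 100/138 = 0.72464
  healthy: TP=60, FP=15+4+5=24, FN=7+6+8=21 → 120/165 = 0.72727
  rust: TP=24, FP=11+5+8=24, FN=5+4+5=14 → 48/86 = 0.55814
Macro-F1 score = mean = (0.60690 + 0.72464 + 0.72727 + 0.55814) / 4 = 0.6542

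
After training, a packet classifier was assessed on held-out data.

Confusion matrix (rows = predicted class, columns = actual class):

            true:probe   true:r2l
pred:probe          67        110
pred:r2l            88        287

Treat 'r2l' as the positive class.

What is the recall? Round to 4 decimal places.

0.7229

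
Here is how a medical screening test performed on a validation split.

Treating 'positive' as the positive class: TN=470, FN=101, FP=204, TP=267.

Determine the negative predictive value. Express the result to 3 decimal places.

NPV = TN/(TN+FN) = 470/(470+101) = 0.823

0.823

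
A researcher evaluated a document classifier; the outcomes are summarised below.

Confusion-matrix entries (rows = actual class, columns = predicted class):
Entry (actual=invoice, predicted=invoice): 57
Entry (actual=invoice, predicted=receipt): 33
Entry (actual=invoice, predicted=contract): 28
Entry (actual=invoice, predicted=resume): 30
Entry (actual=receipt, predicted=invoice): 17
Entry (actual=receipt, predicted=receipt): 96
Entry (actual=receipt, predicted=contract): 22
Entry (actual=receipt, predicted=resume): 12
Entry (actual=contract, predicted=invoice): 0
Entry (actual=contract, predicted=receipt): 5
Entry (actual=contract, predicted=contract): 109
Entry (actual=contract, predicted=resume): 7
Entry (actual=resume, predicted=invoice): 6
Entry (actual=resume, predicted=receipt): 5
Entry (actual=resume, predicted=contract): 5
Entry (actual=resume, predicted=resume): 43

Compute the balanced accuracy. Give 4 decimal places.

0.6670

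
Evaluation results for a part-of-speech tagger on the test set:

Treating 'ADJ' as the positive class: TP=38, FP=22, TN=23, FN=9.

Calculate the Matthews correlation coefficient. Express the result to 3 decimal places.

MCC = (TP·TN − FP·FN) / √((TP+FP)(TP+FN)(TN+FP)(TN+FN))
Numerator = 38·23 − 22·9 = 676
Denominator = √(60·47·45·32) = √4060800 = 2015.1427
MCC = 676 / 2015.1427 = 0.335

0.335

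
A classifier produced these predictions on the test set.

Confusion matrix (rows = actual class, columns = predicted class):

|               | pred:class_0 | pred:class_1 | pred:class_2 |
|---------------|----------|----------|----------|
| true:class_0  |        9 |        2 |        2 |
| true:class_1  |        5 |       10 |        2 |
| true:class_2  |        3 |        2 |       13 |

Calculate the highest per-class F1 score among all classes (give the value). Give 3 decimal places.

Per-class F1 score (2·TP/(2·TP+FP+FN)):
  class_0: TP=9, FP=5+3=8, FN=2+2=4 → 18/30 = 0.6000
  class_1: TP=10, FP=2+2=4, FN=5+2=7 → 20/31 = 0.6452
  class_2: TP=13, FP=2+2=4, FN=3+2=5 → 26/35 = 0.7429
Highest is class 'class_2' with F1 score = 0.743.

0.743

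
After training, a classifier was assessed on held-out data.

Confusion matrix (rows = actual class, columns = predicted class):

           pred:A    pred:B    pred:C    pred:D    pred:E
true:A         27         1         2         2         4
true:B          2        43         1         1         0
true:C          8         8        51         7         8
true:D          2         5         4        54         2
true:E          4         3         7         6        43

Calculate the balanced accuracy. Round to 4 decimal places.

0.7551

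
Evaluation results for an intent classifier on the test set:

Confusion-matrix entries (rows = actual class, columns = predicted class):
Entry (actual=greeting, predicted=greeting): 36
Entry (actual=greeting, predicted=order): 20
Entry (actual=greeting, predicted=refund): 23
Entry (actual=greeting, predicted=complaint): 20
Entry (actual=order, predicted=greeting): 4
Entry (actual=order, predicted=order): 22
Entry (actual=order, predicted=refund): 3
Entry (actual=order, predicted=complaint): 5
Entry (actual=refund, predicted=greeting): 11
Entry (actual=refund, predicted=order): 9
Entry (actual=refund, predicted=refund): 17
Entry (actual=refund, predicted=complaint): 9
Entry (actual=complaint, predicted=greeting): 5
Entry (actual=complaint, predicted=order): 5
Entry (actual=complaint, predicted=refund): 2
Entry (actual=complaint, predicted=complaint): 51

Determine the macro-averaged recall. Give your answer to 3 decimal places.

0.547

Per-class recall (TP/(TP+FN)):
  greeting: TP=36, FN=20+23+20=63 → 36/99 = 0.3636
  order: TP=22, FN=4+3+5=12 → 22/34 = 0.6471
  refund: TP=17, FN=11+9+9=29 → 17/46 = 0.3696
  complaint: TP=51, FN=5+5+2=12 → 51/63 = 0.8095
Macro-recall = mean = (0.3636 + 0.6471 + 0.3696 + 0.8095) / 4 = 0.547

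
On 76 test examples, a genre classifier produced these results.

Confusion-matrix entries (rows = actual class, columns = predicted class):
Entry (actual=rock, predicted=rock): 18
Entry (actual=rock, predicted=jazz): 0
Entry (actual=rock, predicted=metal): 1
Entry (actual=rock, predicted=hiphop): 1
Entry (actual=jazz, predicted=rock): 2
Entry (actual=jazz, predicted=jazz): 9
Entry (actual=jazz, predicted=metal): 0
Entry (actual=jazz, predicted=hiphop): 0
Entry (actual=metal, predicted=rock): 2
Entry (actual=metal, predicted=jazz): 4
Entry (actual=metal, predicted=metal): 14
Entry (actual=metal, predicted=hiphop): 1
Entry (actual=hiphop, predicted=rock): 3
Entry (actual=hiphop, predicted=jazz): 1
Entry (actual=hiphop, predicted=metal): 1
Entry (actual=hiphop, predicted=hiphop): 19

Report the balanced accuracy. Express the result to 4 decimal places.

Balanced accuracy = mean of per-class recall.
  rock: recall = 18/20 = 0.90000
  jazz: recall = 9/11 = 0.81818
  metal: recall = 14/21 = 0.66667
  hiphop: recall = 19/24 = 0.79167
Mean = (0.90000 + 0.81818 + 0.66667 + 0.79167) / 4 = 0.7941

0.7941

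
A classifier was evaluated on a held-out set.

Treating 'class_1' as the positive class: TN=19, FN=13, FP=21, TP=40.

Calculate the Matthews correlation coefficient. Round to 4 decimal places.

0.2394

MCC = (TP·TN − FP·FN) / √((TP+FP)(TP+FN)(TN+FP)(TN+FN))
Numerator = 40·19 − 21·13 = 487
Denominator = √(61·53·40·32) = √4138240 = 2034.2665
MCC = 487 / 2034.2665 = 0.2394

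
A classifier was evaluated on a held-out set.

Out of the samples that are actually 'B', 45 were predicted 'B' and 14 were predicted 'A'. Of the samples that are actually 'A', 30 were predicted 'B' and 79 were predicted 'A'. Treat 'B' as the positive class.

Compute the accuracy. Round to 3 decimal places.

Accuracy = (TP+TN)/N = (45+79)/168 = 0.738

0.738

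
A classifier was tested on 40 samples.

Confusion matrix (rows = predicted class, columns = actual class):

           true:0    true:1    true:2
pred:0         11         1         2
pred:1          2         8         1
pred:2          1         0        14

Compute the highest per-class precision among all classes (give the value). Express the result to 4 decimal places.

0.9333

Per-class precision (TP/(TP+FP)):
  0: TP=11, FP=1+2=3 → 11/14 = 0.78571
  1: TP=8, FP=2+1=3 → 8/11 = 0.72727
  2: TP=14, FP=1+0=1 → 14/15 = 0.93333
Highest is class '2' with precision = 0.9333.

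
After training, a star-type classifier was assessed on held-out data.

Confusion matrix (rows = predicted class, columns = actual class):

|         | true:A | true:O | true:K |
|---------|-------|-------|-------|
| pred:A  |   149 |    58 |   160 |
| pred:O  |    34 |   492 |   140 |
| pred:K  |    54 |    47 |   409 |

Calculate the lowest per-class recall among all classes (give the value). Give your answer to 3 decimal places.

0.577

Per-class recall (TP/(TP+FN)):
  A: TP=149, FN=34+54=88 → 149/237 = 0.6287
  O: TP=492, FN=58+47=105 → 492/597 = 0.8241
  K: TP=409, FN=160+140=300 → 409/709 = 0.5769
Lowest is class 'K' with recall = 0.577.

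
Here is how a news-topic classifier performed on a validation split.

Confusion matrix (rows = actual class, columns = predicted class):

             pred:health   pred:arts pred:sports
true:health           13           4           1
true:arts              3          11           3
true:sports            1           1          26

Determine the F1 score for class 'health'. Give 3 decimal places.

One-vs-rest for 'health': TP = diagonal; FP = other classes predicted 'health'; FN = 'health' predicted as other.
F1 score = 2·TP/(2·TP+FP+FN).
health: TP=13, FP=3+1=4, FN=4+1=5 → 26/35 = 0.7429

0.743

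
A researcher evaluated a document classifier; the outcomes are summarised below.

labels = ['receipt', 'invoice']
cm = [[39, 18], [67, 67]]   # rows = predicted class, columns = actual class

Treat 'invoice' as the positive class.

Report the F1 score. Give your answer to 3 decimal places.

0.612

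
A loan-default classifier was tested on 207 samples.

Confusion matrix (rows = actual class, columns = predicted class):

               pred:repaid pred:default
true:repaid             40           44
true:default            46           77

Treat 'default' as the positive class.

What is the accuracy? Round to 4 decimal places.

0.5652

Accuracy = (TP+TN)/N = (77+40)/207 = 0.5652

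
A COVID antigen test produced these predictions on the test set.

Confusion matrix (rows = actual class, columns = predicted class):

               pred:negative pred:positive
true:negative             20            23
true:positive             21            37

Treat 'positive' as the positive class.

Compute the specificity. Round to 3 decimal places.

Specificity = TN/(TN+FP) = 20/(20+23) = 0.465

0.465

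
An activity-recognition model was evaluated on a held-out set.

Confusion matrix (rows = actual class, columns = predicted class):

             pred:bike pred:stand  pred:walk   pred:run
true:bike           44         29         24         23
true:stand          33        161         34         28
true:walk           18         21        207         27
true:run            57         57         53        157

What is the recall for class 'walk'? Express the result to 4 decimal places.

One-vs-rest for 'walk': TP = diagonal; FP = other classes predicted 'walk'; FN = 'walk' predicted as other.
recall = TP/(TP+FN).
walk: TP=207, FN=18+21+27=66 → 207/273 = 0.75824

0.7582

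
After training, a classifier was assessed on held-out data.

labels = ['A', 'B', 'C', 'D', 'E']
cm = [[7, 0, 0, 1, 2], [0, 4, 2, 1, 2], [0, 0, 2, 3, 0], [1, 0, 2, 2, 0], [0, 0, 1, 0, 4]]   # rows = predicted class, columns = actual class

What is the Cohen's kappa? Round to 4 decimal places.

0.4516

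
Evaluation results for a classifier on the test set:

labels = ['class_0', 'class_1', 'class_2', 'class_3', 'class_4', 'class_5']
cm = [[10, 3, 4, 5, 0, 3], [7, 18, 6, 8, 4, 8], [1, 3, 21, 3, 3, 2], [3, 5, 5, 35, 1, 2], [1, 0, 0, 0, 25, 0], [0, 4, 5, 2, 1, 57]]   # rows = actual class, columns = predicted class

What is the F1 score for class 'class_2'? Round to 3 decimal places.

One-vs-rest for 'class_2': TP = diagonal; FP = other classes predicted 'class_2'; FN = 'class_2' predicted as other.
F1 score = 2·TP/(2·TP+FP+FN).
class_2: TP=21, FP=4+6+5+0+5=20, FN=1+3+3+3+2=12 → 42/74 = 0.5676

0.568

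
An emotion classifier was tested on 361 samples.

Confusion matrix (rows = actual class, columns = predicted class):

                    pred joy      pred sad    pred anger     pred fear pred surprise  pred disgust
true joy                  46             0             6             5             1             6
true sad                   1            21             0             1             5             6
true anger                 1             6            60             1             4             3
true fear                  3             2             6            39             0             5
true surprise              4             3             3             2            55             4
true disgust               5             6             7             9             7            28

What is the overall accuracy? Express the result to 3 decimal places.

Accuracy = trace / total = (46+21+60+39+55+28=249) / 361 = 249/361 = 0.690

0.690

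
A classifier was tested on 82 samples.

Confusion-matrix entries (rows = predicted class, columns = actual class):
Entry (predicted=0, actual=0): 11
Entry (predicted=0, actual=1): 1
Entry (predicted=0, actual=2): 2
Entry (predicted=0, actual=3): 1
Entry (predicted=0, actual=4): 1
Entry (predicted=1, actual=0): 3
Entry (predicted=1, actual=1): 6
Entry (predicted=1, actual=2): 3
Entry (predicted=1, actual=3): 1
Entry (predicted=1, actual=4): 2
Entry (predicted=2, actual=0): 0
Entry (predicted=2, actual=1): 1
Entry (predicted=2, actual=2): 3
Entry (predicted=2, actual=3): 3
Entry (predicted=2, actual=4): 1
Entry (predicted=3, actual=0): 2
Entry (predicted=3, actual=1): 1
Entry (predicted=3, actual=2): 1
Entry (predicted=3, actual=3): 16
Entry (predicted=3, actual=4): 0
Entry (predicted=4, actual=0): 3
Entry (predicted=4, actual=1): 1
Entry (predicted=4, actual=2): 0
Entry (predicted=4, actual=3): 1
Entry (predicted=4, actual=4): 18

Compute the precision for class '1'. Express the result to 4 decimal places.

One-vs-rest for '1': TP = diagonal; FP = other classes predicted '1'; FN = '1' predicted as other.
precision = TP/(TP+FP).
1: TP=6, FP=3+3+1+2=9 → 6/15 = 0.40000

0.4000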